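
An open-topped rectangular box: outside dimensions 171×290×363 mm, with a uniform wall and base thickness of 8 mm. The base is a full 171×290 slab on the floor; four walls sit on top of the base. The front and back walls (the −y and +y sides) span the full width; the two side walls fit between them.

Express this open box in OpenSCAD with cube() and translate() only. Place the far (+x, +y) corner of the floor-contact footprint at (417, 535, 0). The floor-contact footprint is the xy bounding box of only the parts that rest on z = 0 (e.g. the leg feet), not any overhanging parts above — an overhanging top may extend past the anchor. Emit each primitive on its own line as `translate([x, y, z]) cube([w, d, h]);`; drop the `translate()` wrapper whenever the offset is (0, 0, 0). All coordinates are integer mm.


translate([246, 245, 0]) cube([171, 290, 8]);
translate([246, 245, 8]) cube([171, 8, 355]);
translate([246, 527, 8]) cube([171, 8, 355]);
translate([246, 253, 8]) cube([8, 274, 355]);
translate([409, 253, 8]) cube([8, 274, 355]);


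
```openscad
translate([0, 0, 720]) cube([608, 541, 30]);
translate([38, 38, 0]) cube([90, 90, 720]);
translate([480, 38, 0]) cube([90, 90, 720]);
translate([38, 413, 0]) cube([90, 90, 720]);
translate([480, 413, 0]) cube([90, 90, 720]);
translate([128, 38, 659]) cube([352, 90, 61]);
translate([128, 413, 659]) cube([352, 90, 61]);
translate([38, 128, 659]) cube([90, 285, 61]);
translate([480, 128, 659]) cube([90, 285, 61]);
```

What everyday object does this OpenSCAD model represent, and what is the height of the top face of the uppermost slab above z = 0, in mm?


A table. The table height is 750 mm.

A 608×541×30 slab sits at z = 720 on four 90 mm square posts — a table. The top surface is at 720 + 30 = 750 mm.


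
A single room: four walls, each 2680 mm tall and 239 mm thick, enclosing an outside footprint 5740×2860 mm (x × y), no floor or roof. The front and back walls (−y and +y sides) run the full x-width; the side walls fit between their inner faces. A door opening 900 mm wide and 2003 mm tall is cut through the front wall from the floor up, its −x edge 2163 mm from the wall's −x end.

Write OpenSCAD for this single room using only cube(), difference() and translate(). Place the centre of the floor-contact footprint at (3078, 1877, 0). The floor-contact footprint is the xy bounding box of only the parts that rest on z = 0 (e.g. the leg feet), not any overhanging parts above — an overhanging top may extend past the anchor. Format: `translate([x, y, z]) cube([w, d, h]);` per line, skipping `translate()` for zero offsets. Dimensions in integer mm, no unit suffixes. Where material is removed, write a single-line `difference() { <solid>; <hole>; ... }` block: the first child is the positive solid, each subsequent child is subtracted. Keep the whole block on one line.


difference() { translate([208, 447, 0]) cube([5740, 239, 2680]); translate([2371, 447, 0]) cube([900, 239, 2003]); }
translate([208, 3068, 0]) cube([5740, 239, 2680]);
translate([208, 686, 0]) cube([239, 2382, 2680]);
translate([5709, 686, 0]) cube([239, 2382, 2680]);


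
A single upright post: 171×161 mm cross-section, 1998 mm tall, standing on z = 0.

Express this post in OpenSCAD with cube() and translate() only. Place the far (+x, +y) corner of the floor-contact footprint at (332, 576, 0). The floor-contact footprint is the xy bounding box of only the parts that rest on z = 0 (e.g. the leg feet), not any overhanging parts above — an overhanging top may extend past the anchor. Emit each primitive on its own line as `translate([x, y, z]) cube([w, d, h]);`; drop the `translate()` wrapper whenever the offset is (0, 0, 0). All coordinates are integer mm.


translate([161, 415, 0]) cube([171, 161, 1998]);


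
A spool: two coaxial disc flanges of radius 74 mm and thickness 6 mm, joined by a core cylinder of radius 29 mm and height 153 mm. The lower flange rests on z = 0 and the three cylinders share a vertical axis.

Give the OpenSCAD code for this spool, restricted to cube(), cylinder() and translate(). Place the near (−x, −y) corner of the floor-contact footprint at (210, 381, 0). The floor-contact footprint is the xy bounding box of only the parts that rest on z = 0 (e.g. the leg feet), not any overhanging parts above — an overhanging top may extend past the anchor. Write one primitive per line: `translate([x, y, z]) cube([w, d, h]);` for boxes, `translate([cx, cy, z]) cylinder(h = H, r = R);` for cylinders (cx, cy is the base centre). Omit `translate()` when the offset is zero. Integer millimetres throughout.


translate([284, 455, 0]) cylinder(h = 6, r = 74);
translate([284, 455, 6]) cylinder(h = 153, r = 29);
translate([284, 455, 159]) cylinder(h = 6, r = 74);


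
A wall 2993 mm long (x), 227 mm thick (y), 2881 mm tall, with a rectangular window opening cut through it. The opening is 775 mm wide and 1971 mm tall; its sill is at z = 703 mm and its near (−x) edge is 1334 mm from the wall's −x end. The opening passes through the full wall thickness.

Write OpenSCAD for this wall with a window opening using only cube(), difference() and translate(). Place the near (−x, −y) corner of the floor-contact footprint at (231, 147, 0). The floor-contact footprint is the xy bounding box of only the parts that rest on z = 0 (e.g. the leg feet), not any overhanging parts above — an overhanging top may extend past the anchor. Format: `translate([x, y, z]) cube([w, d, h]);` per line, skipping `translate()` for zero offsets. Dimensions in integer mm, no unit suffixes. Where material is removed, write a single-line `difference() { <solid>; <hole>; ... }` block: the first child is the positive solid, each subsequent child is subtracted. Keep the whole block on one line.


difference() { translate([231, 147, 0]) cube([2993, 227, 2881]); translate([1565, 147, 703]) cube([775, 227, 1971]); }


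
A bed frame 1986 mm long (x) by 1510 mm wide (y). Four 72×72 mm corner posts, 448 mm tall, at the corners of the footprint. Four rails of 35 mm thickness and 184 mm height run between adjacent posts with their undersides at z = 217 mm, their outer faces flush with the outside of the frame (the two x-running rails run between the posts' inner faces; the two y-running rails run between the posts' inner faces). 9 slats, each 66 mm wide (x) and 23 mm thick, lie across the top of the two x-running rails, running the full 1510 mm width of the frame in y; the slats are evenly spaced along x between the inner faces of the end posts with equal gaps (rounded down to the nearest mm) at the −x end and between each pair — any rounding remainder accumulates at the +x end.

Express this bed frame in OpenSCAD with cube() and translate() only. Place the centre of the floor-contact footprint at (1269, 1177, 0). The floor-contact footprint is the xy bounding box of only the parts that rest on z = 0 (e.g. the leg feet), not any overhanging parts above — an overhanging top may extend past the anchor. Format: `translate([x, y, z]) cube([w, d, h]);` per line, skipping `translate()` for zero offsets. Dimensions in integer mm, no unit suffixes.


// slat z = rail_z + rail_h = 217 + 184 = 401
// slat gap = ⌊(1842 − 9·66) / 10⌋ = 124
translate([276, 422, 0]) cube([72, 72, 448]);
translate([276, 1860, 0]) cube([72, 72, 448]);
translate([2190, 422, 0]) cube([72, 72, 448]);
translate([2190, 1860, 0]) cube([72, 72, 448]);
translate([348, 422, 217]) cube([1842, 35, 184]);
translate([348, 1897, 217]) cube([1842, 35, 184]);
translate([276, 494, 217]) cube([35, 1366, 184]);
translate([2227, 494, 217]) cube([35, 1366, 184]);
translate([472, 422, 401]) cube([66, 1510, 23]);
translate([662, 422, 401]) cube([66, 1510, 23]);
translate([852, 422, 401]) cube([66, 1510, 23]);
translate([1042, 422, 401]) cube([66, 1510, 23]);
translate([1232, 422, 401]) cube([66, 1510, 23]);
translate([1422, 422, 401]) cube([66, 1510, 23]);
translate([1612, 422, 401]) cube([66, 1510, 23]);
translate([1802, 422, 401]) cube([66, 1510, 23]);
translate([1992, 422, 401]) cube([66, 1510, 23]);


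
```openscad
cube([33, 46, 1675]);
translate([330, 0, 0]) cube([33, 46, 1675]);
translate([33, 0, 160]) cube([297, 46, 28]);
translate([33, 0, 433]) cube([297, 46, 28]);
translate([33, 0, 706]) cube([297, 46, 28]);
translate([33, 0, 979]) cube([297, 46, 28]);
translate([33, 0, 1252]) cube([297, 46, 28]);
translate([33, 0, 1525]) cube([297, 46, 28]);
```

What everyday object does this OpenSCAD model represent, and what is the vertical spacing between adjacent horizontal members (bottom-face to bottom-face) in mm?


A ladder. The rung spacing is 273 mm.

Two tall 33×46 posts with 6 short bars between them — a ladder. Adjacent rungs sit at z = 160 and z = 433, so the spacing is 433 − 160 = 273 mm.


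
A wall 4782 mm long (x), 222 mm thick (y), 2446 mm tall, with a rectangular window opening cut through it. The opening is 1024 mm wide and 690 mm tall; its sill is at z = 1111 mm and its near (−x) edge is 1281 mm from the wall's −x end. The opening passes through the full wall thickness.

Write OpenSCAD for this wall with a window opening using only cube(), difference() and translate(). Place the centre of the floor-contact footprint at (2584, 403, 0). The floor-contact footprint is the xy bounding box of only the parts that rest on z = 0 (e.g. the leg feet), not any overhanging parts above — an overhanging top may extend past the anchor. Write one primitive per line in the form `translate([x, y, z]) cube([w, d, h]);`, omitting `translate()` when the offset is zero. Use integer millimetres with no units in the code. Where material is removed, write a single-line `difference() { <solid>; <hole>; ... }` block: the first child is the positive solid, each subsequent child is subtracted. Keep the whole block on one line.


difference() { translate([193, 292, 0]) cube([4782, 222, 2446]); translate([1474, 292, 1111]) cube([1024, 222, 690]); }


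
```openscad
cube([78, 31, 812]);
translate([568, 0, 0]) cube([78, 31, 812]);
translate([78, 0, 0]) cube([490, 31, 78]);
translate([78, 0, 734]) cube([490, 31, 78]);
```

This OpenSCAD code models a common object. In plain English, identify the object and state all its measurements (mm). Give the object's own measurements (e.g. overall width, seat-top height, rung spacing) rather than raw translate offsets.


A rectangular picture frame lying in the x–z plane (depth along y). The opening is 490 mm wide (x) by 656 mm tall (z), surrounded by a border 78 mm wide on all four sides. The frame is 31 mm deep and is made of two full-height vertical stiles with two horizontal rails fitted between them.


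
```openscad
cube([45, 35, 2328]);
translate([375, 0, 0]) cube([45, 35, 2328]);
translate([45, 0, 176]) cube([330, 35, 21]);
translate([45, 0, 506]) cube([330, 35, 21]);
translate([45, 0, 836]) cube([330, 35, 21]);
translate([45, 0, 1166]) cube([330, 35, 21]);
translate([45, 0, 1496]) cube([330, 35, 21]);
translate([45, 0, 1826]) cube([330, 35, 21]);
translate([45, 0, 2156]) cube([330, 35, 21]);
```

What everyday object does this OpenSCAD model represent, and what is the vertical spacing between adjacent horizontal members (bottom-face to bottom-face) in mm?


A ladder. The rung spacing is 330 mm.

Two tall 45×35 posts with 7 short bars between them — a ladder. Adjacent rungs sit at z = 176 and z = 506, so the spacing is 506 − 176 = 330 mm.


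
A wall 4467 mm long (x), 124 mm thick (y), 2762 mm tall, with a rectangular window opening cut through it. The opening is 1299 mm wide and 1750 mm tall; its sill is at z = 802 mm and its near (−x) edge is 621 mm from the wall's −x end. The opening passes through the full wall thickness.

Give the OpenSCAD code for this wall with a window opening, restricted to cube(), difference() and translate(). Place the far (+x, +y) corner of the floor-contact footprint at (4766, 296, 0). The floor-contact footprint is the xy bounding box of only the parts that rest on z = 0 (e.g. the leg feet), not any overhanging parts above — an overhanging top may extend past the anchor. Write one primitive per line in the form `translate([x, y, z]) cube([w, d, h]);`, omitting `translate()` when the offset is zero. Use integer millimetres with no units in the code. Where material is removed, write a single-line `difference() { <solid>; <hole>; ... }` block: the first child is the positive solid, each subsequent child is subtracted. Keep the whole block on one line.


difference() { translate([299, 172, 0]) cube([4467, 124, 2762]); translate([920, 172, 802]) cube([1299, 124, 1750]); }


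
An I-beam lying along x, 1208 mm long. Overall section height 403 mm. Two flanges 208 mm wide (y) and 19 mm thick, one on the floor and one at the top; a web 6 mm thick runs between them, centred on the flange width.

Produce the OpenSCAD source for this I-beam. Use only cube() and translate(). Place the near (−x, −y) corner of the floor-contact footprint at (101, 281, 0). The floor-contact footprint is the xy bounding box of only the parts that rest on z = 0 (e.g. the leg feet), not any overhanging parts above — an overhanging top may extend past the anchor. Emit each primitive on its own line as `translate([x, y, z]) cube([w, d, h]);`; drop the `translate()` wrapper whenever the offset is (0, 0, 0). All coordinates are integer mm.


translate([101, 281, 0]) cube([1208, 208, 19]);
translate([101, 382, 19]) cube([1208, 6, 365]);
translate([101, 281, 384]) cube([1208, 208, 19]);


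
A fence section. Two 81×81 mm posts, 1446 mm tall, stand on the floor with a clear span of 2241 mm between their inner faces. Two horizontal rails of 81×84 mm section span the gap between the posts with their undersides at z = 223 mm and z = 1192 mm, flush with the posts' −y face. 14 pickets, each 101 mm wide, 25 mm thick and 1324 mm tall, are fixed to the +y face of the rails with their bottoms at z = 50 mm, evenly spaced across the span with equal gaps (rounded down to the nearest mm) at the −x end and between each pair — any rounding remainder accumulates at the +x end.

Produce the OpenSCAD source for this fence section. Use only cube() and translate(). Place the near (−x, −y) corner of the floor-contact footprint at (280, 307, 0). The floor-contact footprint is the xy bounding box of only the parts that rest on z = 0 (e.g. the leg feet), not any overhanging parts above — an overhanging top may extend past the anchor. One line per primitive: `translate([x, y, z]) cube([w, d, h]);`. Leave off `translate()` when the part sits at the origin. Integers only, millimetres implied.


translate([280, 307, 0]) cube([81, 81, 1446]);
translate([2602, 307, 0]) cube([81, 81, 1446]);
translate([361, 307, 223]) cube([2241, 81, 84]);
translate([361, 307, 1192]) cube([2241, 81, 84]);
translate([416, 388, 50]) cube([101, 25, 1324]);
translate([572, 388, 50]) cube([101, 25, 1324]);
translate([728, 388, 50]) cube([101, 25, 1324]);
translate([884, 388, 50]) cube([101, 25, 1324]);
translate([1040, 388, 50]) cube([101, 25, 1324]);
translate([1196, 388, 50]) cube([101, 25, 1324]);
translate([1352, 388, 50]) cube([101, 25, 1324]);
translate([1508, 388, 50]) cube([101, 25, 1324]);
translate([1664, 388, 50]) cube([101, 25, 1324]);
translate([1820, 388, 50]) cube([101, 25, 1324]);
translate([1976, 388, 50]) cube([101, 25, 1324]);
translate([2132, 388, 50]) cube([101, 25, 1324]);
translate([2288, 388, 50]) cube([101, 25, 1324]);
translate([2444, 388, 50]) cube([101, 25, 1324]);


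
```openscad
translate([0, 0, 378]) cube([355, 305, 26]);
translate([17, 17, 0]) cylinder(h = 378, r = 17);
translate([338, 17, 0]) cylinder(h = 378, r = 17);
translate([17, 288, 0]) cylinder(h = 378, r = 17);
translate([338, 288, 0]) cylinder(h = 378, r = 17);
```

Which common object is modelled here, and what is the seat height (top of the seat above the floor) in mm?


A stool. The seat height is 404 mm.

A 355×305×26 slab at z = 378 on four corner cylinders — a stool. The seat top is 378 + 26 = 404 mm.


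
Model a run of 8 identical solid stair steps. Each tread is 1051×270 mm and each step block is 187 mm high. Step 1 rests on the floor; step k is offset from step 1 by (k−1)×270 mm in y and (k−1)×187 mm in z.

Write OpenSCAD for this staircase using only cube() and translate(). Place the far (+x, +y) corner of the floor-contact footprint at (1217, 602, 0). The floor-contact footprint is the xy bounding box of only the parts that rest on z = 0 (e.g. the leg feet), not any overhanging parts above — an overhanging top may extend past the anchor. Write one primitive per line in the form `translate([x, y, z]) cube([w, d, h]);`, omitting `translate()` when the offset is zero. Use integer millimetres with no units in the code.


translate([166, 332, 0]) cube([1051, 270, 187]);
translate([166, 602, 187]) cube([1051, 270, 187]);
translate([166, 872, 374]) cube([1051, 270, 187]);
translate([166, 1142, 561]) cube([1051, 270, 187]);
translate([166, 1412, 748]) cube([1051, 270, 187]);
translate([166, 1682, 935]) cube([1051, 270, 187]);
translate([166, 1952, 1122]) cube([1051, 270, 187]);
translate([166, 2222, 1309]) cube([1051, 270, 187]);


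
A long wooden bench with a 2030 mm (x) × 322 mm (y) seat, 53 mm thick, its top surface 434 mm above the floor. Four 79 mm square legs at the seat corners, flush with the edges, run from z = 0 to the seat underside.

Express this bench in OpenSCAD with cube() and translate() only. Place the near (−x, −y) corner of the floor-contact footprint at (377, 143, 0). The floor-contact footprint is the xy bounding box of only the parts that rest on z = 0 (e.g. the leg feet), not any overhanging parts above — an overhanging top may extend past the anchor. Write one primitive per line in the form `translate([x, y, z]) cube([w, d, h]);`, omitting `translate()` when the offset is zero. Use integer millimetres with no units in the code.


translate([377, 143, 381]) cube([2030, 322, 53]);
translate([377, 143, 0]) cube([79, 79, 381]);
translate([377, 386, 0]) cube([79, 79, 381]);
translate([2328, 143, 0]) cube([79, 79, 381]);
translate([2328, 386, 0]) cube([79, 79, 381]);


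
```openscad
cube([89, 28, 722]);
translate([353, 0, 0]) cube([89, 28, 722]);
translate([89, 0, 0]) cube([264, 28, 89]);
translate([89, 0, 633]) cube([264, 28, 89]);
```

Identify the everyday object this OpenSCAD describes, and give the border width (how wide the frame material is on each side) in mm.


A picture frame. The border width is 89 mm.

Four thin pieces enclosing a rectangular opening — a picture frame. The two full-height stiles are 722 mm tall; the top rail sits at z = 633 and is 89 mm tall, so the border above the opening is 722 − 633 = 89 mm, matching the stile x-width.


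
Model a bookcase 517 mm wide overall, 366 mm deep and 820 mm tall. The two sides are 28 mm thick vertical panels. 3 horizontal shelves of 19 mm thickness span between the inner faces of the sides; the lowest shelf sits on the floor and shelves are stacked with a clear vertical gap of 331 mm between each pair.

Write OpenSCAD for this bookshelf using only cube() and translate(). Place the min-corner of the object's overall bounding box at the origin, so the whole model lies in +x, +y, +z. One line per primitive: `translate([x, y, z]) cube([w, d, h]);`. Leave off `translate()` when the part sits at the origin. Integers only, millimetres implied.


cube([28, 366, 820]);
translate([489, 0, 0]) cube([28, 366, 820]);
translate([28, 0, 0]) cube([461, 366, 19]);
translate([28, 0, 350]) cube([461, 366, 19]);
translate([28, 0, 700]) cube([461, 366, 19]);


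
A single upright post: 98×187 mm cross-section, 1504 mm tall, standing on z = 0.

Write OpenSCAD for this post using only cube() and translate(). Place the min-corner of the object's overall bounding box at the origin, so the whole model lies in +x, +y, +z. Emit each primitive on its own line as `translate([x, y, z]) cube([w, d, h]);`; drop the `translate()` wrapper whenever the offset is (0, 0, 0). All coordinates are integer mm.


cube([98, 187, 1504]);


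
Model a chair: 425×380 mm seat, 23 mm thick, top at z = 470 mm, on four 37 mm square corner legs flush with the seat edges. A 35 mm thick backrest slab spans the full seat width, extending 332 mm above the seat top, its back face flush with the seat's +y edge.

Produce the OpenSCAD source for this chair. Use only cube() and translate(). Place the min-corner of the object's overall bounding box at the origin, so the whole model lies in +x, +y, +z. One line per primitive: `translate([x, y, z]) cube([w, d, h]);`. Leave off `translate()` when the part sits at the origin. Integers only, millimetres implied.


translate([0, 0, 447]) cube([425, 380, 23]);
cube([37, 37, 447]);
translate([388, 0, 0]) cube([37, 37, 447]);
translate([0, 343, 0]) cube([37, 37, 447]);
translate([388, 343, 0]) cube([37, 37, 447]);
translate([0, 345, 470]) cube([425, 35, 332]);


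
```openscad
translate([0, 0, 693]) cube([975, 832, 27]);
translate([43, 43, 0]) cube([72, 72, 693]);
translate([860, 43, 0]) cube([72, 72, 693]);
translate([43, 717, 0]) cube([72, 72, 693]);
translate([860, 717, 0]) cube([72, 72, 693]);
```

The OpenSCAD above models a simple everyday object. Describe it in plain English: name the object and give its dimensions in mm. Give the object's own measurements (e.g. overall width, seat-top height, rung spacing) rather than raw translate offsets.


A rectangular dining table. The top is 975×832×27 mm with its upper surface at z = 720 mm. It stands on four 72×72 mm square legs, each inset 43 mm from the nearest pair of top edges, running from the floor to the underside of the top.


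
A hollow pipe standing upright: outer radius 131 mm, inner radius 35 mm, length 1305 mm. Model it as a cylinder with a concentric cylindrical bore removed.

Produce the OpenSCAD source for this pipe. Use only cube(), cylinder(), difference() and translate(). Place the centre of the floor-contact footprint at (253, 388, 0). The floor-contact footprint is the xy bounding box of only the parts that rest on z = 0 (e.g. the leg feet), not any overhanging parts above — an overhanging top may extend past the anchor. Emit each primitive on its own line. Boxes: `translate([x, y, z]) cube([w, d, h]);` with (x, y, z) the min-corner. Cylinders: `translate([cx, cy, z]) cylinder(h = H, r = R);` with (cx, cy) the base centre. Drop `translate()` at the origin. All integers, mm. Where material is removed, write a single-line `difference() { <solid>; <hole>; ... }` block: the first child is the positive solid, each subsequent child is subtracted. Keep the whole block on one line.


difference() { translate([253, 388, 0]) cylinder(h = 1305, r = 131); translate([253, 388, 0]) cylinder(h = 1305, r = 35); }


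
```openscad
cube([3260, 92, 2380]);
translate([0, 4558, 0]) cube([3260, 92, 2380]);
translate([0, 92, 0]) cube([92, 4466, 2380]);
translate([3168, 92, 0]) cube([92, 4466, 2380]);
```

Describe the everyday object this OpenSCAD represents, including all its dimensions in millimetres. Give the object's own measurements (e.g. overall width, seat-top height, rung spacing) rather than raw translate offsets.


The wall frame of a small rectangular building: four walls, each 2380 mm tall and 92 mm thick, enclosing a footprint 3260 mm (x) by 4650 mm (y) outside-to-outside, with no floor or roof. The front and back walls (the −y and +y sides) span the full width; the two side walls fit between them.


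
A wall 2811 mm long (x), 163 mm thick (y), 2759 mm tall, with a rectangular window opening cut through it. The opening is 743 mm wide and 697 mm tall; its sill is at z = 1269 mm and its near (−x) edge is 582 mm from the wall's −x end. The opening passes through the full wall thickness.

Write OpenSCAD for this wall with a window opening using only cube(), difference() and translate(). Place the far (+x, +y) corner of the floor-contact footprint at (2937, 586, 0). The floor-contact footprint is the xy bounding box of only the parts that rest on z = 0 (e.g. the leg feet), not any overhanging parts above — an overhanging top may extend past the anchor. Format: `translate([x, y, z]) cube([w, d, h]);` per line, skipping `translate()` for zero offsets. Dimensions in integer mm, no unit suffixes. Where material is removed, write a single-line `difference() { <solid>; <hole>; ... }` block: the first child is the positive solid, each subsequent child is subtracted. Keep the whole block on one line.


difference() { translate([126, 423, 0]) cube([2811, 163, 2759]); translate([708, 423, 1269]) cube([743, 163, 697]); }


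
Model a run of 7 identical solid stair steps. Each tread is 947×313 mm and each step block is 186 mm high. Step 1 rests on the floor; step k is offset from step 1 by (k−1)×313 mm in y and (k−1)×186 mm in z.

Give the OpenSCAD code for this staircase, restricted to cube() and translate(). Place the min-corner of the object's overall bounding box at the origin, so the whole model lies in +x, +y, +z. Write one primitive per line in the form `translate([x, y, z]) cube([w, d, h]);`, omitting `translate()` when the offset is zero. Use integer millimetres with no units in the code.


cube([947, 313, 186]);
translate([0, 313, 186]) cube([947, 313, 186]);
translate([0, 626, 372]) cube([947, 313, 186]);
translate([0, 939, 558]) cube([947, 313, 186]);
translate([0, 1252, 744]) cube([947, 313, 186]);
translate([0, 1565, 930]) cube([947, 313, 186]);
translate([0, 1878, 1116]) cube([947, 313, 186]);


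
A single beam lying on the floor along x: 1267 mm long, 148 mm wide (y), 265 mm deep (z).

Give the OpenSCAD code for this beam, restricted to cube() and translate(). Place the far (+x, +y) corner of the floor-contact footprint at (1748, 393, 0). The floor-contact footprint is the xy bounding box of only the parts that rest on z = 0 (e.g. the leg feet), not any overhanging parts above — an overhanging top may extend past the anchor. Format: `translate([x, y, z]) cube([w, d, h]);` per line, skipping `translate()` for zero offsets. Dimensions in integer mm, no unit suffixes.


translate([481, 245, 0]) cube([1267, 148, 265]);


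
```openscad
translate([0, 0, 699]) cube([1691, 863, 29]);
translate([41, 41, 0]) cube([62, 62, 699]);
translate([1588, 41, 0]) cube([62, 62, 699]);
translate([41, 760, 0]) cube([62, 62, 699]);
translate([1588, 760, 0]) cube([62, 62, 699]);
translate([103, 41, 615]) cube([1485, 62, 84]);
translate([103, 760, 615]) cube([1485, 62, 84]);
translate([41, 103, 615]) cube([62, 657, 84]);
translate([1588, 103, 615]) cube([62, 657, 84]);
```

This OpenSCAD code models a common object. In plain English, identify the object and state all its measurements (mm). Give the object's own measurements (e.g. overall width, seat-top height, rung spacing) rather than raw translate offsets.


A table: top 1691 mm (x) × 863 mm (y), 29 mm thick, upper face at z = 728 mm, on four 62×62 mm square legs, each inset 41 mm from the nearest pair of top edges from z = 0 to the bottom of the top. Four apron rails, 62 mm thick and 84 mm tall, run between adjacent legs with their top edges flush with the underside of the top and their outer faces flush with the legs' outer faces.


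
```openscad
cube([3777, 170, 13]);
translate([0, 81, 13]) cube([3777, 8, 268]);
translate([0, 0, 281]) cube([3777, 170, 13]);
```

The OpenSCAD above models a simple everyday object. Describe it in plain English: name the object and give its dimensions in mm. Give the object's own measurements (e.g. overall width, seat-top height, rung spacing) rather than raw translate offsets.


An I-beam lying along x, 3777 mm long. Overall section height 294 mm. Two flanges 170 mm wide (y) and 13 mm thick, one on the floor and one at the top; a web 8 mm thick runs between them, centred on the flange width.


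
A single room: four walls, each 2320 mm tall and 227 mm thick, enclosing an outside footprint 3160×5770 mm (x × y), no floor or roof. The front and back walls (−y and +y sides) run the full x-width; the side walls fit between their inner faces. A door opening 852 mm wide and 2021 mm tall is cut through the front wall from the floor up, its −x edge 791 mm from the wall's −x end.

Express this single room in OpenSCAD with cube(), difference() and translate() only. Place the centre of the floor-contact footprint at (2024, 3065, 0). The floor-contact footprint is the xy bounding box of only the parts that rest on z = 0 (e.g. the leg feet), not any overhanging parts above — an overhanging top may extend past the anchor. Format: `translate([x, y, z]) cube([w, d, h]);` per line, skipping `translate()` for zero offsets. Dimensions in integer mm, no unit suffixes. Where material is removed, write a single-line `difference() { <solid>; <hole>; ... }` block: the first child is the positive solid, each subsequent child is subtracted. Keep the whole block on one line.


difference() { translate([444, 180, 0]) cube([3160, 227, 2320]); translate([1235, 180, 0]) cube([852, 227, 2021]); }
translate([444, 5723, 0]) cube([3160, 227, 2320]);
translate([444, 407, 0]) cube([227, 5316, 2320]);
translate([3377, 407, 0]) cube([227, 5316, 2320]);


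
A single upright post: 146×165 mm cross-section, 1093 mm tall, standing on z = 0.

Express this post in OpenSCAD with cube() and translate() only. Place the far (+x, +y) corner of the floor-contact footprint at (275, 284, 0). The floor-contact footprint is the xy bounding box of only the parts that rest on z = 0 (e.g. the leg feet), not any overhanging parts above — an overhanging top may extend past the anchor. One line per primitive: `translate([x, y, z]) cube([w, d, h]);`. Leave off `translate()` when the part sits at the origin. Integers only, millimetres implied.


translate([129, 119, 0]) cube([146, 165, 1093]);


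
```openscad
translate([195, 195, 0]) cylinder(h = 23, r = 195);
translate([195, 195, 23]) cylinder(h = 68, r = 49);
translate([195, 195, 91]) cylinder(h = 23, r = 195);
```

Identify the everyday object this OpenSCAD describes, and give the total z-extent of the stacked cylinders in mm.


A spool. The overall height is 114 mm.

Three coaxial cylinders, large–small–large — a spool. Two 23 mm flanges and a 68 mm core give 23 + 68 + 23 = 114 mm.


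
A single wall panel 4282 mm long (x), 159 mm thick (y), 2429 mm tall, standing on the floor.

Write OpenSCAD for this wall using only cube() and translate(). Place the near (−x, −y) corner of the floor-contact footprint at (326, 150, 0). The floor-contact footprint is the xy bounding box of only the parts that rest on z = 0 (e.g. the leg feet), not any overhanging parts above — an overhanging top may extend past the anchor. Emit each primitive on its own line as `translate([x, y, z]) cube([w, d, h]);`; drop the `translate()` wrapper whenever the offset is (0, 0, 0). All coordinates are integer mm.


translate([326, 150, 0]) cube([4282, 159, 2429]);


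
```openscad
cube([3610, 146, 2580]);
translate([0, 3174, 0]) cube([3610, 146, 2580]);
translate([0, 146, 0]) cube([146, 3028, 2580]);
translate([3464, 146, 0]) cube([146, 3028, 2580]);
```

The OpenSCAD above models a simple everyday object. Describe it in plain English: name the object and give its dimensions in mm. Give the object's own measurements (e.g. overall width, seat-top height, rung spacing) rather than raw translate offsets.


The wall frame of a small rectangular building: four walls, each 2580 mm tall and 146 mm thick, enclosing a footprint 3610 mm (x) by 3320 mm (y) outside-to-outside, with no floor or roof. The front and back walls (the −y and +y sides) span the full width; the two side walls fit between them.


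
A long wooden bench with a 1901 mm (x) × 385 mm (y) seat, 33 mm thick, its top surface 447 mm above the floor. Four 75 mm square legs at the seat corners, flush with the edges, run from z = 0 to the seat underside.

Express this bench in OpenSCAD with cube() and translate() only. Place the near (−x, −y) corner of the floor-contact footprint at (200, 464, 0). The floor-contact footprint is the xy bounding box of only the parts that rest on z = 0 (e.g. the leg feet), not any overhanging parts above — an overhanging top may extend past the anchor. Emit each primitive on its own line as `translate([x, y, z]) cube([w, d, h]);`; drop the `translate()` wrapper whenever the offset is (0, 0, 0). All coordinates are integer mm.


// leg_h = 447 − 33 = 414
translate([200, 464, 414]) cube([1901, 385, 33]);
translate([200, 464, 0]) cube([75, 75, 414]);
translate([200, 774, 0]) cube([75, 75, 414]);
translate([2026, 464, 0]) cube([75, 75, 414]);
translate([2026, 774, 0]) cube([75, 75, 414]);


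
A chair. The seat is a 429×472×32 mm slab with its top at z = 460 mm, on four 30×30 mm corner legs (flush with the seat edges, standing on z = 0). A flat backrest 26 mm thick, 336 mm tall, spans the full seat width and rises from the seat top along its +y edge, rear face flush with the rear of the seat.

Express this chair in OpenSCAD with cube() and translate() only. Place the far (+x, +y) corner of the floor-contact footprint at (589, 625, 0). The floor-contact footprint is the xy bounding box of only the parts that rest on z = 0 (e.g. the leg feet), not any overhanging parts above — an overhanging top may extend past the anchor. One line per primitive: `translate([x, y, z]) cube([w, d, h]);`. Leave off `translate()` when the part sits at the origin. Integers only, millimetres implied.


translate([160, 153, 428]) cube([429, 472, 32]);
translate([160, 153, 0]) cube([30, 30, 428]);
translate([559, 153, 0]) cube([30, 30, 428]);
translate([160, 595, 0]) cube([30, 30, 428]);
translate([559, 595, 0]) cube([30, 30, 428]);
translate([160, 599, 460]) cube([429, 26, 336]);


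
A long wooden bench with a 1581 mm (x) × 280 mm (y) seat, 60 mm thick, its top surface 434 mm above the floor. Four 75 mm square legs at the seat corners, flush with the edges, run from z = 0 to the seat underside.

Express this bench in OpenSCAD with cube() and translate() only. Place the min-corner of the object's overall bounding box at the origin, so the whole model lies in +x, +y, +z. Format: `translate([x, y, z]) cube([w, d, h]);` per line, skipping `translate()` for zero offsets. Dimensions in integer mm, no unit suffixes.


translate([0, 0, 374]) cube([1581, 280, 60]);
cube([75, 75, 374]);
translate([0, 205, 0]) cube([75, 75, 374]);
translate([1506, 0, 0]) cube([75, 75, 374]);
translate([1506, 205, 0]) cube([75, 75, 374]);


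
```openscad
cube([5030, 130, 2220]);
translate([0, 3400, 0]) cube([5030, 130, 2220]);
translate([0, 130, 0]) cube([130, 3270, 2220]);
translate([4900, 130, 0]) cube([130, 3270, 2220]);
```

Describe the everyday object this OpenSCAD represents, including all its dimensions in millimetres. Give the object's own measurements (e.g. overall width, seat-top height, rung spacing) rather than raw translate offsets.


The wall frame of a small rectangular building: four walls, each 2220 mm tall and 130 mm thick, enclosing a footprint 5030 mm (x) by 3530 mm (y) outside-to-outside, with no floor or roof. The front and back walls (the −y and +y sides) span the full width; the two side walls fit between them.


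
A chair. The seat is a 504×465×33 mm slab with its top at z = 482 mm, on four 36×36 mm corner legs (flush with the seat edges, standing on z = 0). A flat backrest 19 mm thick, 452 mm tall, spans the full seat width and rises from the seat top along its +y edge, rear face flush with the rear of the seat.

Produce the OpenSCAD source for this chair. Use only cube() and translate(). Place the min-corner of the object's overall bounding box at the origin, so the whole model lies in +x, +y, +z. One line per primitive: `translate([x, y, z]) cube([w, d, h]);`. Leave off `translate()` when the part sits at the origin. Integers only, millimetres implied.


// leg_h = 482 - 33 = 449
translate([0, 0, 449]) cube([504, 465, 33]);
cube([36, 36, 449]);
translate([468, 0, 0]) cube([36, 36, 449]);
translate([0, 429, 0]) cube([36, 36, 449]);
translate([468, 429, 0]) cube([36, 36, 449]);
translate([0, 446, 482]) cube([504, 19, 452]);


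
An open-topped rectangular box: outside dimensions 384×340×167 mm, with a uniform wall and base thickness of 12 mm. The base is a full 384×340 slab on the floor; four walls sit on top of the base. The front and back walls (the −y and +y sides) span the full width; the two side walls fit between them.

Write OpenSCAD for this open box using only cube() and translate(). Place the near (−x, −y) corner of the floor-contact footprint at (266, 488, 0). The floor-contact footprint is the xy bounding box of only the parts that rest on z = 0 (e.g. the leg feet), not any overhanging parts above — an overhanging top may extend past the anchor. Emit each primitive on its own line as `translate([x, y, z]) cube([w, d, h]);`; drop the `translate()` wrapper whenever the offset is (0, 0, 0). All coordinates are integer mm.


translate([266, 488, 0]) cube([384, 340, 12]);
translate([266, 488, 12]) cube([384, 12, 155]);
translate([266, 816, 12]) cube([384, 12, 155]);
translate([266, 500, 12]) cube([12, 316, 155]);
translate([638, 500, 12]) cube([12, 316, 155]);


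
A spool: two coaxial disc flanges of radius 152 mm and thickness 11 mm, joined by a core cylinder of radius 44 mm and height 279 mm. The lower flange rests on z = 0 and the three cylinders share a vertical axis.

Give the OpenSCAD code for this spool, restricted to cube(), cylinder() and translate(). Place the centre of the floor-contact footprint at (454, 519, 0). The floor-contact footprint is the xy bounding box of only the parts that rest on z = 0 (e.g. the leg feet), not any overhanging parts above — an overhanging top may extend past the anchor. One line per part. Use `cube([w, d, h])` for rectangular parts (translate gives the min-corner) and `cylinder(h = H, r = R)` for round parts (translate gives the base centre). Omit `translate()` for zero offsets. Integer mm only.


translate([454, 519, 0]) cylinder(h = 11, r = 152);
translate([454, 519, 11]) cylinder(h = 279, r = 44);
translate([454, 519, 290]) cylinder(h = 11, r = 152);


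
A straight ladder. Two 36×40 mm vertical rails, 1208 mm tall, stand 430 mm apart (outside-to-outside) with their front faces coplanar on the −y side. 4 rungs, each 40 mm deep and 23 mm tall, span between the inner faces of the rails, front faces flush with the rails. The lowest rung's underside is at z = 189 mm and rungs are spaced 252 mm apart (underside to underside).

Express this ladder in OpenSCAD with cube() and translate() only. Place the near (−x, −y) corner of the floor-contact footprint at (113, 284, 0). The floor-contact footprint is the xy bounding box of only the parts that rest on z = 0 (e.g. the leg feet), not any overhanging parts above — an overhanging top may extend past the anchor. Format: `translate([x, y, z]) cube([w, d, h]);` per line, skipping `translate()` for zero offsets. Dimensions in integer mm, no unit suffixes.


translate([113, 284, 0]) cube([36, 40, 1208]);
translate([507, 284, 0]) cube([36, 40, 1208]);
translate([149, 284, 189]) cube([358, 40, 23]);
translate([149, 284, 441]) cube([358, 40, 23]);
translate([149, 284, 693]) cube([358, 40, 23]);
translate([149, 284, 945]) cube([358, 40, 23]);


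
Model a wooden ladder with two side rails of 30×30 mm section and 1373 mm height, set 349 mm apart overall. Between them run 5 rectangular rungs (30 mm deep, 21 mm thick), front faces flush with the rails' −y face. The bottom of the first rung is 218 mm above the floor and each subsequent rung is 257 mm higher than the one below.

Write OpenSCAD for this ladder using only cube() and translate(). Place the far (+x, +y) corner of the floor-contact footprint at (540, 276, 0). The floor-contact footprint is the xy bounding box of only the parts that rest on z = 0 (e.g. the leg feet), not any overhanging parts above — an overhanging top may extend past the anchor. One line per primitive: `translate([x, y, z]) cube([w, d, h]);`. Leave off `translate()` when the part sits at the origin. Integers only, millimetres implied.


// rung span = 349 - 2*30 = 289
// rung[k] z = 218 + k*257
translate([191, 246, 0]) cube([30, 30, 1373]);
translate([510, 246, 0]) cube([30, 30, 1373]);
translate([221, 246, 218]) cube([289, 30, 21]);
translate([221, 246, 475]) cube([289, 30, 21]);
translate([221, 246, 732]) cube([289, 30, 21]);
translate([221, 246, 989]) cube([289, 30, 21]);
translate([221, 246, 1246]) cube([289, 30, 21]);
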